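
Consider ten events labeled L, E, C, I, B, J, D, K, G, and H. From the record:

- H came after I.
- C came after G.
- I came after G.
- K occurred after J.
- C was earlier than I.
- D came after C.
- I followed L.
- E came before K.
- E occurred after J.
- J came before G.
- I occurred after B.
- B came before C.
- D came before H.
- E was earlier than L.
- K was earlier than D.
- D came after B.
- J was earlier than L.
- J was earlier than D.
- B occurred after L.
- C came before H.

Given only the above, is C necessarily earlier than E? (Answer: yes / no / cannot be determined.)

no

Tracing the constraints gives E → L → B → C, so E must come before C.
That means C cannot be before E.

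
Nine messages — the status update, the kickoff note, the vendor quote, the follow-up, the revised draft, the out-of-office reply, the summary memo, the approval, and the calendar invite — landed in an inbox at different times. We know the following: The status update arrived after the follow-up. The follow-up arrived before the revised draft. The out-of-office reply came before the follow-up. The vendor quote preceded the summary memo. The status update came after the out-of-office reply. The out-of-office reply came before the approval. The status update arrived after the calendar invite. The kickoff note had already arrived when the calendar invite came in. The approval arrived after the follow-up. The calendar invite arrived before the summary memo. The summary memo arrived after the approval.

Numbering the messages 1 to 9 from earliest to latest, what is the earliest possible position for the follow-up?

2

The out-of-office reply must come before the follow-up — 1 forced predecessor.
Nothing else is forced ahead of the follow-up, so its earliest slot is position 1 + 1 = 2.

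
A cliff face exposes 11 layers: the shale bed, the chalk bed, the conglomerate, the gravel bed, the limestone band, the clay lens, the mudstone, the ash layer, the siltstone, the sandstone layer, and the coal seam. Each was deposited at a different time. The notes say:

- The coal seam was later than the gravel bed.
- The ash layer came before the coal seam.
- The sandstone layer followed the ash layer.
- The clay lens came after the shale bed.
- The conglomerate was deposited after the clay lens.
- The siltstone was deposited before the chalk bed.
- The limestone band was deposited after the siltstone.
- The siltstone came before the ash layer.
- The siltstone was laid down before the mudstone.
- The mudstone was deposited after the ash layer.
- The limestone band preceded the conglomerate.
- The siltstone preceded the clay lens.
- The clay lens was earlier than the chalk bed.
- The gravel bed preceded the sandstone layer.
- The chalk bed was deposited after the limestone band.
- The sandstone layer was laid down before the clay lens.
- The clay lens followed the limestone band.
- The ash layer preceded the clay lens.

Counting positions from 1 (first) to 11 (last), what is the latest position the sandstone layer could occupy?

The sandstone layer must come before the chalk bed, the clay lens, and the conglomerate — 3 layers forced after it.
Everything else can be placed before the sandstone layer in some valid order, so the sandstone layer can sit as late as position 11 − 3 = 8.

8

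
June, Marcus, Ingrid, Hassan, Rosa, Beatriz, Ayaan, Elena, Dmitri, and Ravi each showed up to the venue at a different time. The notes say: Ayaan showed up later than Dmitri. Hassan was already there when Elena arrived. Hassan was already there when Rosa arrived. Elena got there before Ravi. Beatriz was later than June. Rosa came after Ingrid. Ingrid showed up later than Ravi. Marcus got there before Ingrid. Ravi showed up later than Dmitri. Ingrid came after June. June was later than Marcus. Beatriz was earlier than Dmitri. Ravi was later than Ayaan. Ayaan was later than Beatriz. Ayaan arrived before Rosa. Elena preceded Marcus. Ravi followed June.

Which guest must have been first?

Hassan

Hassan has a chain of constraints placing them before every other guest, so Hassan must be first.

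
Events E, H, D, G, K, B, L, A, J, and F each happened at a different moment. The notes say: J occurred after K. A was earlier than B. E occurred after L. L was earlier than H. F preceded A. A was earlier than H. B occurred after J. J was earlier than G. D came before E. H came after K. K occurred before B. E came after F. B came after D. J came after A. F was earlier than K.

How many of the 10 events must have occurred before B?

5

Directly stated before B: A, D, J, and K.
F reaches B via F → A → B.
No chain forces G (or any of the others) ahead of B.
That's A, D, F, J, and K — 5 in all.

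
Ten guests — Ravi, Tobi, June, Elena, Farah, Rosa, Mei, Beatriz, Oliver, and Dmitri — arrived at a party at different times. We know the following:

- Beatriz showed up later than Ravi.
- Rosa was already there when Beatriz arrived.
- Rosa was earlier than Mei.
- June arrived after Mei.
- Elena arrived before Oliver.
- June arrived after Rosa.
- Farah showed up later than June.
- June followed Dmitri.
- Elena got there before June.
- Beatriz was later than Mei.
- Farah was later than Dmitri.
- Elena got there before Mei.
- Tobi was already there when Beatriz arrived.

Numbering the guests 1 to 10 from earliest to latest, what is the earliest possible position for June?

5

Dmitri, Elena, Mei, and Rosa must all come before June — 4 forced predecessors.
Nothing else is forced ahead of June, so their earliest slot is position 4 + 1 = 5.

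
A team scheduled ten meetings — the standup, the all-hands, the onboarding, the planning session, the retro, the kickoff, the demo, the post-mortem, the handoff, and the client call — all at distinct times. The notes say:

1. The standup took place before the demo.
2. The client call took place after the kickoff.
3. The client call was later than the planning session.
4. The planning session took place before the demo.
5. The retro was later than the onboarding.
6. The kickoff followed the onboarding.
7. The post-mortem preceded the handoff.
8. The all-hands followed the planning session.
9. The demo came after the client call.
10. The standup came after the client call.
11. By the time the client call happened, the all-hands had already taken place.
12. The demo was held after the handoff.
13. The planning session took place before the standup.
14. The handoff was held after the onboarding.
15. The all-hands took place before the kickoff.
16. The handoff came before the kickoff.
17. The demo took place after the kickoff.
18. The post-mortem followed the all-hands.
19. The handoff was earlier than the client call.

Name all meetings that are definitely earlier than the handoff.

the all-hands, the onboarding, the planning session, the post-mortem

Directly stated before the handoff: the onboarding and the post-mortem.
The all-hands reaches the handoff via the all-hands → the post-mortem → the handoff.
The planning session reaches the handoff via the planning session → the all-hands → the post-mortem → the handoff.
No chain forces the client call (or any of the others) ahead of the handoff.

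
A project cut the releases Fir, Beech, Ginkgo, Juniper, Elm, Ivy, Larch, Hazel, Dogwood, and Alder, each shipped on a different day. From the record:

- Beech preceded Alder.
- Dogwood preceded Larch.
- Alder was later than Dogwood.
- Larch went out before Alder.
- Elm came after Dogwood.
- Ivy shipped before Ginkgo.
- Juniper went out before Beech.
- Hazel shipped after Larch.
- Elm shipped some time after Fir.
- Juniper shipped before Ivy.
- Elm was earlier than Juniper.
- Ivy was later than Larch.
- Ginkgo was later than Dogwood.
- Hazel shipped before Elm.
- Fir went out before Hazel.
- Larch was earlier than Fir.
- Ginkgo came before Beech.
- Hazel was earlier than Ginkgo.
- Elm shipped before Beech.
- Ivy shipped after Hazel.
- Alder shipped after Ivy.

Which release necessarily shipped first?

Dogwood

Dogwood has a chain of constraints placing it before every other release, so Dogwood must be first.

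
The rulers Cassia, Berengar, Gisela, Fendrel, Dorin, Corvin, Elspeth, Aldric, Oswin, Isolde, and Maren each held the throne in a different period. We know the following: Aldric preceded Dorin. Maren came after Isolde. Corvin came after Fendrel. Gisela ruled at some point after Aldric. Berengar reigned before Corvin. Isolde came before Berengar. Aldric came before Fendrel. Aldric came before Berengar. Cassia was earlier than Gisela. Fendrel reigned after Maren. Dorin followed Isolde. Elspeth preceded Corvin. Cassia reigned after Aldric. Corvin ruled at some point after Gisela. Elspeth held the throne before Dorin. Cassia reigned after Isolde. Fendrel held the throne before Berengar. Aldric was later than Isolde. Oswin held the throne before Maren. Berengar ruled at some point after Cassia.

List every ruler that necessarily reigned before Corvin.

Aldric, Berengar, Cassia, Elspeth, Fendrel, Gisela, Isolde, Maren, Oswin

Directly stated before Corvin: Berengar, Elspeth, Fendrel, and Gisela.
Aldric reaches Corvin via Aldric → Fendrel → Corvin.
Cassia reaches Corvin via Cassia → Gisela → Corvin.
Isolde reaches Corvin via Isolde → Berengar → Corvin.
Likewise Maren and Oswin each reach Corvin by chaining the stated constraints.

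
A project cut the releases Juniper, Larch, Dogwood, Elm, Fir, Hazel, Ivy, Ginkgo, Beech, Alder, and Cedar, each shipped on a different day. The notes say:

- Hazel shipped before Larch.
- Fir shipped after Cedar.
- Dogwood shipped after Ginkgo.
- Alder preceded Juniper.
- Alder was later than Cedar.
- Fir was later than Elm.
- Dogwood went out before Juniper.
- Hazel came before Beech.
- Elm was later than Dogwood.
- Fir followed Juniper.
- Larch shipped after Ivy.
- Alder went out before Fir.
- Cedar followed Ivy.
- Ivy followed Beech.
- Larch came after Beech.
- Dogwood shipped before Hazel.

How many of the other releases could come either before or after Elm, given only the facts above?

Forced before Elm: Dogwood and Ginkgo; forced after Elm: Fir.
That leaves Alder, Beech, Cedar, Hazel, Ivy, Juniper, and Larch with no forced order relative to Elm — 7.

7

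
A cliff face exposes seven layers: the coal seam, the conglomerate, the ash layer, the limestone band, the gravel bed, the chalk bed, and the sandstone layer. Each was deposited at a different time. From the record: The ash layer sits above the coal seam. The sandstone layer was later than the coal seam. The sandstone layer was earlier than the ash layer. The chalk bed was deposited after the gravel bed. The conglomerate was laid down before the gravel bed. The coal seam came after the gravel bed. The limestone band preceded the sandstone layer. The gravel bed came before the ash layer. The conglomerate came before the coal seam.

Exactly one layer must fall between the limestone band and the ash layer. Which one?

the sandstone layer

Tracing the constraints gives the limestone band → the sandstone layer → the ash layer, so the sandstone layer sits after the limestone band and before the ash layer.
No other layer is forced both after the limestone band and before the ash layer.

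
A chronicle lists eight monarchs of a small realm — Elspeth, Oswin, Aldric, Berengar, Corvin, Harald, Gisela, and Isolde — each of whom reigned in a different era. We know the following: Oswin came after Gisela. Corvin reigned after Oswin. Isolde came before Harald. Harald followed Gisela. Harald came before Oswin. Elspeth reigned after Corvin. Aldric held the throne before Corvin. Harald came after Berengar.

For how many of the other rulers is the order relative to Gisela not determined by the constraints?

3

Forced after Gisela: Corvin, Elspeth, Harald, and Oswin.
That leaves Aldric, Berengar, and Isolde with no forced order relative to Gisela — 3.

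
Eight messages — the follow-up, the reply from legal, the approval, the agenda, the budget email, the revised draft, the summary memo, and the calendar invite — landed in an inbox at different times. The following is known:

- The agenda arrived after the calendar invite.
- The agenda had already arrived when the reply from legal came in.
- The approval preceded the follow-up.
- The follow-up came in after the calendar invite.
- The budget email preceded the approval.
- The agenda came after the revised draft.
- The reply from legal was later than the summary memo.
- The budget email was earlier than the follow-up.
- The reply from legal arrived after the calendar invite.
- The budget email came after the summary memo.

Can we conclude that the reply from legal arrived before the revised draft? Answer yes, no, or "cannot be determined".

Tracing the constraints gives the revised draft → the agenda → the reply from legal, so the revised draft must come before the reply from legal.
That means the reply from legal cannot be before the revised draft.

no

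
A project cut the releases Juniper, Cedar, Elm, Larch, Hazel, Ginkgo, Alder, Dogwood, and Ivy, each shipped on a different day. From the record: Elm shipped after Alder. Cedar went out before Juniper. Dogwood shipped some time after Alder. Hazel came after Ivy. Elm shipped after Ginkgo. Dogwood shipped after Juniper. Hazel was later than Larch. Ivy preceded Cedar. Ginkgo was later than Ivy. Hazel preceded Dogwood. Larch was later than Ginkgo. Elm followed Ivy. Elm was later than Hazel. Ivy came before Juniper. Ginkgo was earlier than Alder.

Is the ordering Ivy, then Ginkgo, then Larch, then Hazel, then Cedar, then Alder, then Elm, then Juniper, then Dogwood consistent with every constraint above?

yes

Check each stated constraint against the proposed order — e.g. Ivy is ahead of Elm; Ivy is ahead of Juniper. Every pair is in the required order; nothing is violated.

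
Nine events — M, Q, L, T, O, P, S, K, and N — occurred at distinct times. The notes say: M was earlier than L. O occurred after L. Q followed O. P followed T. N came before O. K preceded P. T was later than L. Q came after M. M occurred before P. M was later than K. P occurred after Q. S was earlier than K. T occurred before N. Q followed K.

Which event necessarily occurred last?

Every other event has a chain of constraints placing it before P, so P is last.

P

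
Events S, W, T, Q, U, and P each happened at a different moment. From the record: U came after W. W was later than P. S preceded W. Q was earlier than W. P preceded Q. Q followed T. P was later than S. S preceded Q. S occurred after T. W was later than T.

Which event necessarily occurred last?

Every other event has a chain of constraints placing it before U, so U is last.

U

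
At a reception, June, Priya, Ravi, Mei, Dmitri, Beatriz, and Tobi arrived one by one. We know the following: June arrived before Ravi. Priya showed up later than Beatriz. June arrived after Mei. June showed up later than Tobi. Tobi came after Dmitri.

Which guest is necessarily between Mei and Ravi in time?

June

Tracing the constraints gives Mei → June → Ravi, so June sits after Mei and before Ravi.
No other guest is forced both after Mei and before Ravi.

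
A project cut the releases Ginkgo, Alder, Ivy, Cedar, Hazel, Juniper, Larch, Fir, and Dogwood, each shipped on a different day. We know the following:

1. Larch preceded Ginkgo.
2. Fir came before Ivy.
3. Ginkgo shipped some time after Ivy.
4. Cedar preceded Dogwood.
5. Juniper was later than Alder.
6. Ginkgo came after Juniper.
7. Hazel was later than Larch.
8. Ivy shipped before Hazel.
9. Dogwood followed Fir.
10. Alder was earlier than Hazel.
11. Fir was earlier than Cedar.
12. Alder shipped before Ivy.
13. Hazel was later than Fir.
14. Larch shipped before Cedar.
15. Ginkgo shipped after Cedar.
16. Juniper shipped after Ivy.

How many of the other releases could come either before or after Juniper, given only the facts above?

4

Forced before Juniper: Alder, Fir, and Ivy; forced after Juniper: Ginkgo.
That leaves Cedar, Dogwood, Hazel, and Larch with no forced order relative to Juniper — 4.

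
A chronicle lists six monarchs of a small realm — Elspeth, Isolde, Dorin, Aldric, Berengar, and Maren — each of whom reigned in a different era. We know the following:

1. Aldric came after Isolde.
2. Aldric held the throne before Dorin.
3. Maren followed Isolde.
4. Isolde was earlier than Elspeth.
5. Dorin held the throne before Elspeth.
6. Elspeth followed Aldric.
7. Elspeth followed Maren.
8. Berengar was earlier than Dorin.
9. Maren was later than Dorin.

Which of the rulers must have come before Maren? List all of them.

Directly stated before Maren: Dorin and Isolde.
Aldric reaches Maren via Aldric → Dorin → Maren.
Berengar reaches Maren via Berengar → Dorin → Maren.

Aldric, Berengar, Dorin, Isolde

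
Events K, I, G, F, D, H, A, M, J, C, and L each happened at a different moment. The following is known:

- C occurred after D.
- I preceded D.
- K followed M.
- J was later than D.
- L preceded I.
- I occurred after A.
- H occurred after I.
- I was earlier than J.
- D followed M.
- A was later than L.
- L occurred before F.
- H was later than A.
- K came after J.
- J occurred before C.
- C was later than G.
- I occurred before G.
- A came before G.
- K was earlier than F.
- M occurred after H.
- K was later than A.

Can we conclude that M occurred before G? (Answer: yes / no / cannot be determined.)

cannot be determined

No chain of stated constraints runs from M to G, and none runs from G to M either.
So the relative order of M and G is not fixed by the given facts.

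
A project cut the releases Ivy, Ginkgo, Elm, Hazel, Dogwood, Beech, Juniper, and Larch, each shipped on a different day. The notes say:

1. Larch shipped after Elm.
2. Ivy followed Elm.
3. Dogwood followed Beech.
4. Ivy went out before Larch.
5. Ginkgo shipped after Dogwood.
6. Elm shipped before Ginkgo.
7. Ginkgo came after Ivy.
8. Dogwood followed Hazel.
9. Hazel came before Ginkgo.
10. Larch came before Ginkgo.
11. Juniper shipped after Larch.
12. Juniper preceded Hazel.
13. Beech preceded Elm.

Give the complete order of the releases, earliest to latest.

The constraints fix every adjacent pair, so only one ordering works:
Beech → Elm → Ivy → Larch → Juniper → Hazel → Dogwood → Ginkgo.

Beech, Elm, Ivy, Larch, Juniper, Hazel, Dogwood, Ginkgo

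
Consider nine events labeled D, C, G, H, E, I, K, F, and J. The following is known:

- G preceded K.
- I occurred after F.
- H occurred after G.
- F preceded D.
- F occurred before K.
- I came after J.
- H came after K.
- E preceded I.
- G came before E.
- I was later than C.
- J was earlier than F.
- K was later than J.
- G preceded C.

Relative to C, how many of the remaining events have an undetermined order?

6

Forced before C: G; forced after C: I.
That leaves D, E, F, H, J, and K with no forced order relative to C — 6.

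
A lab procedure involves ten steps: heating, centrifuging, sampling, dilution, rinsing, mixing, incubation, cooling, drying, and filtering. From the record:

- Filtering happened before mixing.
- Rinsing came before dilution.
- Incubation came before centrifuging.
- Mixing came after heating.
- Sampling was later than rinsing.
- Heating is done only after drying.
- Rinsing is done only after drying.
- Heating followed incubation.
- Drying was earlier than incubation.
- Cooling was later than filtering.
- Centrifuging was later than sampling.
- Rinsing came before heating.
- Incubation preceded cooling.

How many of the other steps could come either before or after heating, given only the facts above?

5

Forced before heating: drying, incubation, and rinsing; forced after heating: mixing.
That leaves centrifuging, cooling, dilution, filtering, and sampling with no forced order relative to heating — 5.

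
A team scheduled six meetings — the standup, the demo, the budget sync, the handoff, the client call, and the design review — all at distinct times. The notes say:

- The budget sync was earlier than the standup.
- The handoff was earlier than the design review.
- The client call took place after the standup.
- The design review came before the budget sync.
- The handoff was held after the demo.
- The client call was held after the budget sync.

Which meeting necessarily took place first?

the demo

The demo has a chain of constraints placing it before every other meeting, so the demo must be first.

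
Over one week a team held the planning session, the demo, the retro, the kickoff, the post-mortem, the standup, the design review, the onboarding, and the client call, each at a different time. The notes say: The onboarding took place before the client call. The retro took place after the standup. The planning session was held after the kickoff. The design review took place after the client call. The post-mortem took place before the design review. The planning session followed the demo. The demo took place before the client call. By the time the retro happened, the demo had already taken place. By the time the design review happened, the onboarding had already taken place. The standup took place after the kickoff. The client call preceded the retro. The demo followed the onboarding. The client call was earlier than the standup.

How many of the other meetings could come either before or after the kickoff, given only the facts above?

Forced after the kickoff: the planning session, the retro, and the standup.
That leaves the client call, the demo, the design review, the onboarding, and the post-mortem with no forced order relative to the kickoff — 5.

5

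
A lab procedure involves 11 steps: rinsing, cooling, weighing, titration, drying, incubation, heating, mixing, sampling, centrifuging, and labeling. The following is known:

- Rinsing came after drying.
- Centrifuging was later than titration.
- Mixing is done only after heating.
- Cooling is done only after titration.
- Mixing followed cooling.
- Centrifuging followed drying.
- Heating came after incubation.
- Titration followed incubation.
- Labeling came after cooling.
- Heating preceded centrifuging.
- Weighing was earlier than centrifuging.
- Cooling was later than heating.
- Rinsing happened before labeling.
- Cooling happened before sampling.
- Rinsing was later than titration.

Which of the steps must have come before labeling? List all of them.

Directly stated before labeling: cooling and rinsing.
Drying reaches labeling via drying → rinsing → labeling.
Heating reaches labeling via heating → cooling → labeling.
Incubation reaches labeling via incubation → titration → rinsing → labeling.
Likewise titration reaches labeling by chaining the stated constraints.

cooling, drying, heating, incubation, rinsing, titration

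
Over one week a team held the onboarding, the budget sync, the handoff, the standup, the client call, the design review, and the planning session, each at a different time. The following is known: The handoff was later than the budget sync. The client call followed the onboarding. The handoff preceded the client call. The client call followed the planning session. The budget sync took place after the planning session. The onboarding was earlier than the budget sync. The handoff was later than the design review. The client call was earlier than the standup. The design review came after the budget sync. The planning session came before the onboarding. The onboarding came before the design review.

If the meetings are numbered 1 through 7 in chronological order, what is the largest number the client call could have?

The client call must come before the standup — 1 meeting forced after it.
Everything else can be placed before the client call in some valid order, so the client call can sit as late as position 7 − 1 = 6.

6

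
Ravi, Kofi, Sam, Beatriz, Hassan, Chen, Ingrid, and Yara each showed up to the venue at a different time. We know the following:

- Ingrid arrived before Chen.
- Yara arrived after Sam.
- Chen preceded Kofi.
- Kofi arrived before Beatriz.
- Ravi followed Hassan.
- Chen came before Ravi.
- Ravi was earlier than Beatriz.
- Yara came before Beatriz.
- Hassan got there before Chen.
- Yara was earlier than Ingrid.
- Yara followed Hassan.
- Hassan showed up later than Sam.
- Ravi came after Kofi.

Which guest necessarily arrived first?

Sam

Sam has a chain of constraints placing them before every other guest, so Sam must be first.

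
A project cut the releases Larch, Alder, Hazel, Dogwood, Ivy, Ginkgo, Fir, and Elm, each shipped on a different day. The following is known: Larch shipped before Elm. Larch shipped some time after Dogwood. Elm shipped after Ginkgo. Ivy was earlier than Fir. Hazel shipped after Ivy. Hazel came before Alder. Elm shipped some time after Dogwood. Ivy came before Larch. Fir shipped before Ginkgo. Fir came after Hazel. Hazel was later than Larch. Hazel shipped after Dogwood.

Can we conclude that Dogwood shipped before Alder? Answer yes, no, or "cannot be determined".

yes

Chain the constraints: Dogwood → Hazel → Alder. Each link is directly stated, so Dogwood comes before Alder.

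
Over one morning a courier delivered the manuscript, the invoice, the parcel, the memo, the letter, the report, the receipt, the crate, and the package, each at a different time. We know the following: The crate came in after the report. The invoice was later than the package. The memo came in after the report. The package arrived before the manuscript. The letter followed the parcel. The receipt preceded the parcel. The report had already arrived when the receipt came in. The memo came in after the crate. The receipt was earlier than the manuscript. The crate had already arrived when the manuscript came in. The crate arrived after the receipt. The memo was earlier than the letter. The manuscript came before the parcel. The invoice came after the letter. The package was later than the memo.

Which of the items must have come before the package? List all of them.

the crate, the memo, the receipt, the report

Directly stated before the package: the memo.
The crate reaches the package via the crate → the memo → the package.
The receipt reaches the package via the receipt → the crate → the memo → the package.
The report reaches the package via the report → the memo → the package.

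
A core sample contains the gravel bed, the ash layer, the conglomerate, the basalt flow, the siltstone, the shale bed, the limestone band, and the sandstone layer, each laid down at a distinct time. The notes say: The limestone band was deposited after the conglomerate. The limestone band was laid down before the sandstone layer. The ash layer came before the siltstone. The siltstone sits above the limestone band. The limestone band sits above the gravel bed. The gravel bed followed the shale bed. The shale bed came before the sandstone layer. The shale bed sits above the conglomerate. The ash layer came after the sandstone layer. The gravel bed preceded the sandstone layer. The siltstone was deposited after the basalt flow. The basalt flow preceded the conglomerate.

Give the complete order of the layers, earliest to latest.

the basalt flow, the conglomerate, the shale bed, the gravel bed, the limestone band, the sandstone layer, the ash layer, the siltstone

The constraints fix every adjacent pair, so only one ordering works:
the basalt flow → the conglomerate → the shale bed → the gravel bed → the limestone band → the sandstone layer → the ash layer → the siltstone.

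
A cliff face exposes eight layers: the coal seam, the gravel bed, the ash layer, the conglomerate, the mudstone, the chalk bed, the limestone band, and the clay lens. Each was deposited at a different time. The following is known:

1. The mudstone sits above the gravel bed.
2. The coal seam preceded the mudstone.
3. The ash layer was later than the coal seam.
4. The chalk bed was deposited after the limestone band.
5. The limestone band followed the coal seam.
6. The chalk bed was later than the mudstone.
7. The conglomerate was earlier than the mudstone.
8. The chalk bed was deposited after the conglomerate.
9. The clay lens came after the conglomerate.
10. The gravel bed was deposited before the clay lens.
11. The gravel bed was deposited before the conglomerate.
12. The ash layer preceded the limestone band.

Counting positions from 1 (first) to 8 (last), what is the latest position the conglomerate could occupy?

The conglomerate must come before the chalk bed, the clay lens, and the mudstone — 3 layers forced after it.
Everything else can be placed before the conglomerate in some valid order, so the conglomerate can sit as late as position 8 − 3 = 5.

5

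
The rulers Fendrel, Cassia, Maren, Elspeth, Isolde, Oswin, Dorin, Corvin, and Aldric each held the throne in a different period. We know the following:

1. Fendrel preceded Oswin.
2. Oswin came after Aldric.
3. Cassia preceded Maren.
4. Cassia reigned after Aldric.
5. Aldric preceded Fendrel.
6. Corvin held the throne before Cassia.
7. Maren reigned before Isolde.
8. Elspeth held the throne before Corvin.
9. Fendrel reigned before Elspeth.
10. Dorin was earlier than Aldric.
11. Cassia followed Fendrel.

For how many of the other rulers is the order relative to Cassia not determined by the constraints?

Forced before Cassia: Aldric, Corvin, Dorin, Elspeth, and Fendrel; forced after Cassia: Isolde and Maren.
That leaves Oswin with no forced order relative to Cassia — 1.

1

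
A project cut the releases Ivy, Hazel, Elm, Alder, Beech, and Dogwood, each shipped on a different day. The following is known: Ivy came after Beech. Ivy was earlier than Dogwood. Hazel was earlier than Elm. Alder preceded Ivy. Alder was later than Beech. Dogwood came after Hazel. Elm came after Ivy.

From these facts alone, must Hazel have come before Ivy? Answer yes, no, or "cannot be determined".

No chain of stated constraints runs from Hazel to Ivy, and none runs from Ivy to Hazel either.
So the relative order of Hazel and Ivy is not fixed by the given facts.

cannot be determined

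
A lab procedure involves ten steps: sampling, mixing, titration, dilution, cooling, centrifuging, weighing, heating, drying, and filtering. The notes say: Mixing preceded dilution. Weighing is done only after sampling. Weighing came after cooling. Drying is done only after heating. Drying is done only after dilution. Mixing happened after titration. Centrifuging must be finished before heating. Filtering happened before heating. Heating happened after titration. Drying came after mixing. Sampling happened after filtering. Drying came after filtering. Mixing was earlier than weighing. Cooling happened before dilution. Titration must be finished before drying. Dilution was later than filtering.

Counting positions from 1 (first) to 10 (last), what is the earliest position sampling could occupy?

2

Filtering must come before sampling — 1 forced predecessor.
Nothing else is forced ahead of sampling, so its earliest slot is position 1 + 1 = 2.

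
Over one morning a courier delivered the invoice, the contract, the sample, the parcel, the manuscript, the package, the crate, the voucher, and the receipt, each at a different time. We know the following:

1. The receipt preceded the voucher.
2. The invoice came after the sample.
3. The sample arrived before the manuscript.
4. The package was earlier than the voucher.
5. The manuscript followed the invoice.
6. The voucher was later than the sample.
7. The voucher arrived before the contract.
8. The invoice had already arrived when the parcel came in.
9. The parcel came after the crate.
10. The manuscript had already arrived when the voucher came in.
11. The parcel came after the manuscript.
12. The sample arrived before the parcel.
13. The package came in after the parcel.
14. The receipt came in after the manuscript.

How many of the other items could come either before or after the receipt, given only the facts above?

Forced before the receipt: the invoice, the manuscript, and the sample; forced after the receipt: the contract and the voucher.
That leaves the crate, the package, and the parcel with no forced order relative to the receipt — 3.

3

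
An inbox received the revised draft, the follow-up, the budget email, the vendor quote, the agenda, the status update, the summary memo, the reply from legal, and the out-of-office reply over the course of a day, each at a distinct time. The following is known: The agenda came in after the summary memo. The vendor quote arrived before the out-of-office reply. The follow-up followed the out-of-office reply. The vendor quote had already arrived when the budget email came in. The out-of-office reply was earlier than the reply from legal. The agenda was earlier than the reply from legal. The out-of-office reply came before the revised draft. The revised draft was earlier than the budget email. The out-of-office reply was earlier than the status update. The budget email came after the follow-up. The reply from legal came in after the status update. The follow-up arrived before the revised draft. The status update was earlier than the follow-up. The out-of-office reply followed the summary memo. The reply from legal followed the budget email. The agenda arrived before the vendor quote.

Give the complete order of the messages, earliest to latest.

The constraints fix every adjacent pair, so only one ordering works:
the summary memo → the agenda → the vendor quote → the out-of-office reply → the status update → the follow-up → the revised draft → the budget email → the reply from legal.

the summary memo, the agenda, the vendor quote, the out-of-office reply, the status update, the follow-up, the revised draft, the budget email, the reply from legal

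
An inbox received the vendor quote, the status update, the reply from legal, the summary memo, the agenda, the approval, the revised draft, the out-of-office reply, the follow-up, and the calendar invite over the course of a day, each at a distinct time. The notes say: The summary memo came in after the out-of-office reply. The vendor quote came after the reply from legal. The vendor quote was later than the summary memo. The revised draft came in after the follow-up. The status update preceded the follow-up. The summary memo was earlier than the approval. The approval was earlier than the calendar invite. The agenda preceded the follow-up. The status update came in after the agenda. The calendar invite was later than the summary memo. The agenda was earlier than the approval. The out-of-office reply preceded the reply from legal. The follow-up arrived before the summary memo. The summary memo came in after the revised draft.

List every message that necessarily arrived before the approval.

the agenda, the follow-up, the out-of-office reply, the revised draft, the status update, the summary memo

Directly stated before the approval: the agenda and the summary memo.
The follow-up reaches the approval via the follow-up → the summary memo → the approval.
The out-of-office reply reaches the approval via the out-of-office reply → the summary memo → the approval.
The revised draft reaches the approval via the revised draft → the summary memo → the approval.
Likewise the status update reaches the approval by chaining the stated constraints.
No chain forces the reply from legal (or any of the others) ahead of the approval.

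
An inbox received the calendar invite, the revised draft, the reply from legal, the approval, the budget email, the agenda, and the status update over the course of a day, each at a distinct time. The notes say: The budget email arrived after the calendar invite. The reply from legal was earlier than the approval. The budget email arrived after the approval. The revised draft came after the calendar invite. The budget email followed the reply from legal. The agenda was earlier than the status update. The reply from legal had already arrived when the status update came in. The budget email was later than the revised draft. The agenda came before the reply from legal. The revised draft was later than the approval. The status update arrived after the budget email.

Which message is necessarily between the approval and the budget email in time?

Tracing the constraints gives the approval → the revised draft → the budget email, so the revised draft sits after the approval and before the budget email.
No other message is forced both after the approval and before the budget email.

the revised draft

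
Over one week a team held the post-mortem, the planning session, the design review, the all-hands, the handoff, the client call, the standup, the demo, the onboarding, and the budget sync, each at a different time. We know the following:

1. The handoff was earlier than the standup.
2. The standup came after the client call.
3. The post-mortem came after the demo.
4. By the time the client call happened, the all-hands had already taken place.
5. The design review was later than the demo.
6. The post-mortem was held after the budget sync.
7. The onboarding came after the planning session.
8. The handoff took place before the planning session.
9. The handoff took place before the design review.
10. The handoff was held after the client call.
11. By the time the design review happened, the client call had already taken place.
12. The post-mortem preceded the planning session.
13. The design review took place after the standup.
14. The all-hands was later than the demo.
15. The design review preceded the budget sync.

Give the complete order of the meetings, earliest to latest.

the demo, the all-hands, the client call, the handoff, the standup, the design review, the budget sync, the post-mortem, the planning session, the onboarding

The constraints fix every adjacent pair, so only one ordering works:
the demo → the all-hands → the client call → the handoff → the standup → the design review → the budget sync → the post-mortem → the planning session → the onboarding.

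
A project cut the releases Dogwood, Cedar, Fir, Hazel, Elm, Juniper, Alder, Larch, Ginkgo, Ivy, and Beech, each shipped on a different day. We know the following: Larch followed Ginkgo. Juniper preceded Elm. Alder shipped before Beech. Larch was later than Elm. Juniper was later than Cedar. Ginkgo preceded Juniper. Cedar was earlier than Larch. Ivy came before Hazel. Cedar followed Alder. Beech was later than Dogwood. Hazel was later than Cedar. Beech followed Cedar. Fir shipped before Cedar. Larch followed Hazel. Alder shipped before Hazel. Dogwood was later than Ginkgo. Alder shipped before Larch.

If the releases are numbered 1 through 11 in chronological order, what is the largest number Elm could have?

Elm must come before Larch — 1 release forced after it.
Everything else can be placed before Elm in some valid order, so Elm can sit as late as position 11 − 1 = 10.

10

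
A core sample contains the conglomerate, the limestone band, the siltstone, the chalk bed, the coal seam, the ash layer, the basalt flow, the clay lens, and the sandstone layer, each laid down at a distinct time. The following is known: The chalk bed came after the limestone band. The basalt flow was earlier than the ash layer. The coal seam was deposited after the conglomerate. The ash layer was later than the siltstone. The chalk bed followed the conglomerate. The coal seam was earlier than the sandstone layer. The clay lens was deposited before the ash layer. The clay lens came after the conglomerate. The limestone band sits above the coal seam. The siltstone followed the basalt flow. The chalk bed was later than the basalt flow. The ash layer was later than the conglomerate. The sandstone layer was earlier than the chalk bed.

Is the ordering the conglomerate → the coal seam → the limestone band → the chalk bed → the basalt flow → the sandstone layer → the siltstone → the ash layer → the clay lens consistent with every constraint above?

The constraints require the clay lens before the ash layer, but in the proposed sequence the ash layer appears ahead of the clay lens. That one violation is enough.

no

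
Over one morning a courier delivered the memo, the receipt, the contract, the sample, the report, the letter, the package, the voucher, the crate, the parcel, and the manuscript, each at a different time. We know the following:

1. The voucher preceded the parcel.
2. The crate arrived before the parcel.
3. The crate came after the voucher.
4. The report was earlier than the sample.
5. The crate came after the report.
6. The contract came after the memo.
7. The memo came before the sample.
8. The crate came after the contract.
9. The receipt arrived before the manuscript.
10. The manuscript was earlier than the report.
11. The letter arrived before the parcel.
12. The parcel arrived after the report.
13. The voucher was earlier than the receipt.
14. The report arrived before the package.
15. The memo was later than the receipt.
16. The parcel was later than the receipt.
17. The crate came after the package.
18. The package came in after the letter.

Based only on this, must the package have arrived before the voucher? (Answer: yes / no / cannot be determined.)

Tracing the constraints gives the voucher → the receipt → the manuscript → the report → the package, so the voucher must come before the package.
That means the package cannot be before the voucher.

no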